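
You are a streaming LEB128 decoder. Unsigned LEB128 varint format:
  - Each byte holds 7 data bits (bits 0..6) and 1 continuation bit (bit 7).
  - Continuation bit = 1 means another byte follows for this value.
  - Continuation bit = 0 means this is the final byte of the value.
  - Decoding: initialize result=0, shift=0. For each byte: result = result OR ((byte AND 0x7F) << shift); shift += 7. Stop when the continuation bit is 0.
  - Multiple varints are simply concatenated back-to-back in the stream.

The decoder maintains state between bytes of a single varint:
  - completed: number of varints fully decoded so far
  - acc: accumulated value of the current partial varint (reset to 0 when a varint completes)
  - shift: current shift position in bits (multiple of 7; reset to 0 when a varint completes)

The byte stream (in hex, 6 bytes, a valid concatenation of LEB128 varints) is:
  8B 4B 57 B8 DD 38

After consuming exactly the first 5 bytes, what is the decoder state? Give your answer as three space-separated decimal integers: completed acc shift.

Answer: 2 11960 14

Derivation:
byte[0]=0x8B cont=1 payload=0x0B: acc |= 11<<0 -> completed=0 acc=11 shift=7
byte[1]=0x4B cont=0 payload=0x4B: varint #1 complete (value=9611); reset -> completed=1 acc=0 shift=0
byte[2]=0x57 cont=0 payload=0x57: varint #2 complete (value=87); reset -> completed=2 acc=0 shift=0
byte[3]=0xB8 cont=1 payload=0x38: acc |= 56<<0 -> completed=2 acc=56 shift=7
byte[4]=0xDD cont=1 payload=0x5D: acc |= 93<<7 -> completed=2 acc=11960 shift=14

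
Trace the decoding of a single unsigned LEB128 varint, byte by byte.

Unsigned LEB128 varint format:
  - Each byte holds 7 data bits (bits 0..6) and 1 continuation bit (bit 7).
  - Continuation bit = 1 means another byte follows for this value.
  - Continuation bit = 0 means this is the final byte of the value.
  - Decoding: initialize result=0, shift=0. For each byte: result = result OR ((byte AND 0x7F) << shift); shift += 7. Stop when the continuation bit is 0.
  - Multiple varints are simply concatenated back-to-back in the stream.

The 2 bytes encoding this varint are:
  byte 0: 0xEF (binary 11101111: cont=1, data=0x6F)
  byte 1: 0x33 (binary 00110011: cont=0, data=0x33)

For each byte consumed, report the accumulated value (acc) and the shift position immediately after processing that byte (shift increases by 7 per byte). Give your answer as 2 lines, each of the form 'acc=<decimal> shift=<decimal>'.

Answer: acc=111 shift=7
acc=6639 shift=14

Derivation:
byte 0=0xEF: payload=0x6F=111, contrib = 111<<0 = 111; acc -> 111, shift -> 7
byte 1=0x33: payload=0x33=51, contrib = 51<<7 = 6528; acc -> 6639, shift -> 14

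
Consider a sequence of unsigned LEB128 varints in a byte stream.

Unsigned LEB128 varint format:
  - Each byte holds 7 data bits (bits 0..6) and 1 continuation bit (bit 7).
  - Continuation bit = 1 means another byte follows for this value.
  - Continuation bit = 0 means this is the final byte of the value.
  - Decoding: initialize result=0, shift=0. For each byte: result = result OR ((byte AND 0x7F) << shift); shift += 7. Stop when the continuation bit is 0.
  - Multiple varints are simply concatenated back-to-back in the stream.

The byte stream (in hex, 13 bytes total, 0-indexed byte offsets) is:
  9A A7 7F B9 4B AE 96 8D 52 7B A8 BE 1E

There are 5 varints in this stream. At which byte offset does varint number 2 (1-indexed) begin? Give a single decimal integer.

  byte[0]=0x9A cont=1 payload=0x1A=26: acc |= 26<<0 -> acc=26 shift=7
  byte[1]=0xA7 cont=1 payload=0x27=39: acc |= 39<<7 -> acc=5018 shift=14
  byte[2]=0x7F cont=0 payload=0x7F=127: acc |= 127<<14 -> acc=2085786 shift=21 [end]
Varint 1: bytes[0:3] = 9A A7 7F -> value 2085786 (3 byte(s))
  byte[3]=0xB9 cont=1 payload=0x39=57: acc |= 57<<0 -> acc=57 shift=7
  byte[4]=0x4B cont=0 payload=0x4B=75: acc |= 75<<7 -> acc=9657 shift=14 [end]
Varint 2: bytes[3:5] = B9 4B -> value 9657 (2 byte(s))
  byte[5]=0xAE cont=1 payload=0x2E=46: acc |= 46<<0 -> acc=46 shift=7
  byte[6]=0x96 cont=1 payload=0x16=22: acc |= 22<<7 -> acc=2862 shift=14
  byte[7]=0x8D cont=1 payload=0x0D=13: acc |= 13<<14 -> acc=215854 shift=21
  byte[8]=0x52 cont=0 payload=0x52=82: acc |= 82<<21 -> acc=172182318 shift=28 [end]
Varint 3: bytes[5:9] = AE 96 8D 52 -> value 172182318 (4 byte(s))
  byte[9]=0x7B cont=0 payload=0x7B=123: acc |= 123<<0 -> acc=123 shift=7 [end]
Varint 4: bytes[9:10] = 7B -> value 123 (1 byte(s))
  byte[10]=0xA8 cont=1 payload=0x28=40: acc |= 40<<0 -> acc=40 shift=7
  byte[11]=0xBE cont=1 payload=0x3E=62: acc |= 62<<7 -> acc=7976 shift=14
  byte[12]=0x1E cont=0 payload=0x1E=30: acc |= 30<<14 -> acc=499496 shift=21 [end]
Varint 5: bytes[10:13] = A8 BE 1E -> value 499496 (3 byte(s))

Answer: 3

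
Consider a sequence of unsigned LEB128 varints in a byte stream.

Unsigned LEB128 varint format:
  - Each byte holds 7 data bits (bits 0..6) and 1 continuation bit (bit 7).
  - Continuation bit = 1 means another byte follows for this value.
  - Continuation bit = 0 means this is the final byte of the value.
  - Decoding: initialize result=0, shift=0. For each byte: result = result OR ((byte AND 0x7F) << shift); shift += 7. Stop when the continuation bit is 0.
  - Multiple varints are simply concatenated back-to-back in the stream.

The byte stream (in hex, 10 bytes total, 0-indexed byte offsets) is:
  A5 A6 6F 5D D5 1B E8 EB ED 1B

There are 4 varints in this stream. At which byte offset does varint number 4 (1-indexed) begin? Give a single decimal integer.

  byte[0]=0xA5 cont=1 payload=0x25=37: acc |= 37<<0 -> acc=37 shift=7
  byte[1]=0xA6 cont=1 payload=0x26=38: acc |= 38<<7 -> acc=4901 shift=14
  byte[2]=0x6F cont=0 payload=0x6F=111: acc |= 111<<14 -> acc=1823525 shift=21 [end]
Varint 1: bytes[0:3] = A5 A6 6F -> value 1823525 (3 byte(s))
  byte[3]=0x5D cont=0 payload=0x5D=93: acc |= 93<<0 -> acc=93 shift=7 [end]
Varint 2: bytes[3:4] = 5D -> value 93 (1 byte(s))
  byte[4]=0xD5 cont=1 payload=0x55=85: acc |= 85<<0 -> acc=85 shift=7
  byte[5]=0x1B cont=0 payload=0x1B=27: acc |= 27<<7 -> acc=3541 shift=14 [end]
Varint 3: bytes[4:6] = D5 1B -> value 3541 (2 byte(s))
  byte[6]=0xE8 cont=1 payload=0x68=104: acc |= 104<<0 -> acc=104 shift=7
  byte[7]=0xEB cont=1 payload=0x6B=107: acc |= 107<<7 -> acc=13800 shift=14
  byte[8]=0xED cont=1 payload=0x6D=109: acc |= 109<<14 -> acc=1799656 shift=21
  byte[9]=0x1B cont=0 payload=0x1B=27: acc |= 27<<21 -> acc=58422760 shift=28 [end]
Varint 4: bytes[6:10] = E8 EB ED 1B -> value 58422760 (4 byte(s))

Answer: 6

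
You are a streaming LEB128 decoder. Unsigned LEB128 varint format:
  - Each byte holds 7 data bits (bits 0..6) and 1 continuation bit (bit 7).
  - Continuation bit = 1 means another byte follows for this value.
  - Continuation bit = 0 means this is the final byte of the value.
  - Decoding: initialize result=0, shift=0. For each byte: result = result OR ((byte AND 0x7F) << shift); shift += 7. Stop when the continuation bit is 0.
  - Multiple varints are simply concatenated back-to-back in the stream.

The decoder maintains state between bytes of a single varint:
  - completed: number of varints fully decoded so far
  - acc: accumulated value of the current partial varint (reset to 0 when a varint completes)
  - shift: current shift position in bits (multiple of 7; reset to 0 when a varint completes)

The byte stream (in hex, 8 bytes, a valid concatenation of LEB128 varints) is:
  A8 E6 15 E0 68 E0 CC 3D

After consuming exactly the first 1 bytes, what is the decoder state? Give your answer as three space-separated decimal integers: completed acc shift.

byte[0]=0xA8 cont=1 payload=0x28: acc |= 40<<0 -> completed=0 acc=40 shift=7

Answer: 0 40 7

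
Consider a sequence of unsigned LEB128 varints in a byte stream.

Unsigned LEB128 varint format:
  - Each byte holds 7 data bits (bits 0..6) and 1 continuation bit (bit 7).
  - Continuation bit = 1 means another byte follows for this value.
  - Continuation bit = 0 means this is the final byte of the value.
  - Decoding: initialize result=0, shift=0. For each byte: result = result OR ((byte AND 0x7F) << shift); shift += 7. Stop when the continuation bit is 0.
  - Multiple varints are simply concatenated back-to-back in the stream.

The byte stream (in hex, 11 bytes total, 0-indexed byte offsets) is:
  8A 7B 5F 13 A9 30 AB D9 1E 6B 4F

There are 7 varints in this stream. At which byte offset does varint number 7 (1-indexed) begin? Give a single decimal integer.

  byte[0]=0x8A cont=1 payload=0x0A=10: acc |= 10<<0 -> acc=10 shift=7
  byte[1]=0x7B cont=0 payload=0x7B=123: acc |= 123<<7 -> acc=15754 shift=14 [end]
Varint 1: bytes[0:2] = 8A 7B -> value 15754 (2 byte(s))
  byte[2]=0x5F cont=0 payload=0x5F=95: acc |= 95<<0 -> acc=95 shift=7 [end]
Varint 2: bytes[2:3] = 5F -> value 95 (1 byte(s))
  byte[3]=0x13 cont=0 payload=0x13=19: acc |= 19<<0 -> acc=19 shift=7 [end]
Varint 3: bytes[3:4] = 13 -> value 19 (1 byte(s))
  byte[4]=0xA9 cont=1 payload=0x29=41: acc |= 41<<0 -> acc=41 shift=7
  byte[5]=0x30 cont=0 payload=0x30=48: acc |= 48<<7 -> acc=6185 shift=14 [end]
Varint 4: bytes[4:6] = A9 30 -> value 6185 (2 byte(s))
  byte[6]=0xAB cont=1 payload=0x2B=43: acc |= 43<<0 -> acc=43 shift=7
  byte[7]=0xD9 cont=1 payload=0x59=89: acc |= 89<<7 -> acc=11435 shift=14
  byte[8]=0x1E cont=0 payload=0x1E=30: acc |= 30<<14 -> acc=502955 shift=21 [end]
Varint 5: bytes[6:9] = AB D9 1E -> value 502955 (3 byte(s))
  byte[9]=0x6B cont=0 payload=0x6B=107: acc |= 107<<0 -> acc=107 shift=7 [end]
Varint 6: bytes[9:10] = 6B -> value 107 (1 byte(s))
  byte[10]=0x4F cont=0 payload=0x4F=79: acc |= 79<<0 -> acc=79 shift=7 [end]
Varint 7: bytes[10:11] = 4F -> value 79 (1 byte(s))

Answer: 10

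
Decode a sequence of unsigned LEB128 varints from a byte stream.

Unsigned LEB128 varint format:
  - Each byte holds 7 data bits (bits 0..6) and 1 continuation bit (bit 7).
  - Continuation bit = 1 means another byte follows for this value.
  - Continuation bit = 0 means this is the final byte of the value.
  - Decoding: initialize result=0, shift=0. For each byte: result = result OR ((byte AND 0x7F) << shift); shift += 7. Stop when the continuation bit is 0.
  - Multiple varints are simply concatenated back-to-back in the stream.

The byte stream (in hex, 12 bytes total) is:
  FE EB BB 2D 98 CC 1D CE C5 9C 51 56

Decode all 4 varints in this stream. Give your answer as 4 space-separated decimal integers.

Answer: 95352318 484888 170336974 86

Derivation:
  byte[0]=0xFE cont=1 payload=0x7E=126: acc |= 126<<0 -> acc=126 shift=7
  byte[1]=0xEB cont=1 payload=0x6B=107: acc |= 107<<7 -> acc=13822 shift=14
  byte[2]=0xBB cont=1 payload=0x3B=59: acc |= 59<<14 -> acc=980478 shift=21
  byte[3]=0x2D cont=0 payload=0x2D=45: acc |= 45<<21 -> acc=95352318 shift=28 [end]
Varint 1: bytes[0:4] = FE EB BB 2D -> value 95352318 (4 byte(s))
  byte[4]=0x98 cont=1 payload=0x18=24: acc |= 24<<0 -> acc=24 shift=7
  byte[5]=0xCC cont=1 payload=0x4C=76: acc |= 76<<7 -> acc=9752 shift=14
  byte[6]=0x1D cont=0 payload=0x1D=29: acc |= 29<<14 -> acc=484888 shift=21 [end]
Varint 2: bytes[4:7] = 98 CC 1D -> value 484888 (3 byte(s))
  byte[7]=0xCE cont=1 payload=0x4E=78: acc |= 78<<0 -> acc=78 shift=7
  byte[8]=0xC5 cont=1 payload=0x45=69: acc |= 69<<7 -> acc=8910 shift=14
  byte[9]=0x9C cont=1 payload=0x1C=28: acc |= 28<<14 -> acc=467662 shift=21
  byte[10]=0x51 cont=0 payload=0x51=81: acc |= 81<<21 -> acc=170336974 shift=28 [end]
Varint 3: bytes[7:11] = CE C5 9C 51 -> value 170336974 (4 byte(s))
  byte[11]=0x56 cont=0 payload=0x56=86: acc |= 86<<0 -> acc=86 shift=7 [end]
Varint 4: bytes[11:12] = 56 -> value 86 (1 byte(s))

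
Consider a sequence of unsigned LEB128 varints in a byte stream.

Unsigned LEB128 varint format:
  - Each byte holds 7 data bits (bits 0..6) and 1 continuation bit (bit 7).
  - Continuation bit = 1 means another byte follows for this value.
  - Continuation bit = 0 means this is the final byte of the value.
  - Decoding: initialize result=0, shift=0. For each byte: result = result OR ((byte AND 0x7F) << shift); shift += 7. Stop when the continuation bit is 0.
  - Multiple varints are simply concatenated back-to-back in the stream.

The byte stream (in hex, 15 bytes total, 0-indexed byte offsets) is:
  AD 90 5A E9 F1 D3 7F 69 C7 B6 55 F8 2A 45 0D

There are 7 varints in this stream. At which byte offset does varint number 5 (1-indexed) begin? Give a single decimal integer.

Answer: 11

Derivation:
  byte[0]=0xAD cont=1 payload=0x2D=45: acc |= 45<<0 -> acc=45 shift=7
  byte[1]=0x90 cont=1 payload=0x10=16: acc |= 16<<7 -> acc=2093 shift=14
  byte[2]=0x5A cont=0 payload=0x5A=90: acc |= 90<<14 -> acc=1476653 shift=21 [end]
Varint 1: bytes[0:3] = AD 90 5A -> value 1476653 (3 byte(s))
  byte[3]=0xE9 cont=1 payload=0x69=105: acc |= 105<<0 -> acc=105 shift=7
  byte[4]=0xF1 cont=1 payload=0x71=113: acc |= 113<<7 -> acc=14569 shift=14
  byte[5]=0xD3 cont=1 payload=0x53=83: acc |= 83<<14 -> acc=1374441 shift=21
  byte[6]=0x7F cont=0 payload=0x7F=127: acc |= 127<<21 -> acc=267712745 shift=28 [end]
Varint 2: bytes[3:7] = E9 F1 D3 7F -> value 267712745 (4 byte(s))
  byte[7]=0x69 cont=0 payload=0x69=105: acc |= 105<<0 -> acc=105 shift=7 [end]
Varint 3: bytes[7:8] = 69 -> value 105 (1 byte(s))
  byte[8]=0xC7 cont=1 payload=0x47=71: acc |= 71<<0 -> acc=71 shift=7
  byte[9]=0xB6 cont=1 payload=0x36=54: acc |= 54<<7 -> acc=6983 shift=14
  byte[10]=0x55 cont=0 payload=0x55=85: acc |= 85<<14 -> acc=1399623 shift=21 [end]
Varint 4: bytes[8:11] = C7 B6 55 -> value 1399623 (3 byte(s))
  byte[11]=0xF8 cont=1 payload=0x78=120: acc |= 120<<0 -> acc=120 shift=7
  byte[12]=0x2A cont=0 payload=0x2A=42: acc |= 42<<7 -> acc=5496 shift=14 [end]
Varint 5: bytes[11:13] = F8 2A -> value 5496 (2 byte(s))
  byte[13]=0x45 cont=0 payload=0x45=69: acc |= 69<<0 -> acc=69 shift=7 [end]
Varint 6: bytes[13:14] = 45 -> value 69 (1 byte(s))
  byte[14]=0x0D cont=0 payload=0x0D=13: acc |= 13<<0 -> acc=13 shift=7 [end]
Varint 7: bytes[14:15] = 0D -> value 13 (1 byte(s))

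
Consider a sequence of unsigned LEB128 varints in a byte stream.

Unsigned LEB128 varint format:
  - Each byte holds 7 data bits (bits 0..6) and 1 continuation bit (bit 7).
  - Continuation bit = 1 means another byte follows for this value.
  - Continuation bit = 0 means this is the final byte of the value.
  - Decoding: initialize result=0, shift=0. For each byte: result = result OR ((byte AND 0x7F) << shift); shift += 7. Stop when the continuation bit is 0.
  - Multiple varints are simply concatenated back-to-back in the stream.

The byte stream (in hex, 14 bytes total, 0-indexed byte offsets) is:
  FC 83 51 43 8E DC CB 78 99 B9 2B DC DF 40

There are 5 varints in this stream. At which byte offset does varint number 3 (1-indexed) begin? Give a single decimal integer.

  byte[0]=0xFC cont=1 payload=0x7C=124: acc |= 124<<0 -> acc=124 shift=7
  byte[1]=0x83 cont=1 payload=0x03=3: acc |= 3<<7 -> acc=508 shift=14
  byte[2]=0x51 cont=0 payload=0x51=81: acc |= 81<<14 -> acc=1327612 shift=21 [end]
Varint 1: bytes[0:3] = FC 83 51 -> value 1327612 (3 byte(s))
  byte[3]=0x43 cont=0 payload=0x43=67: acc |= 67<<0 -> acc=67 shift=7 [end]
Varint 2: bytes[3:4] = 43 -> value 67 (1 byte(s))
  byte[4]=0x8E cont=1 payload=0x0E=14: acc |= 14<<0 -> acc=14 shift=7
  byte[5]=0xDC cont=1 payload=0x5C=92: acc |= 92<<7 -> acc=11790 shift=14
  byte[6]=0xCB cont=1 payload=0x4B=75: acc |= 75<<14 -> acc=1240590 shift=21
  byte[7]=0x78 cont=0 payload=0x78=120: acc |= 120<<21 -> acc=252898830 shift=28 [end]
Varint 3: bytes[4:8] = 8E DC CB 78 -> value 252898830 (4 byte(s))
  byte[8]=0x99 cont=1 payload=0x19=25: acc |= 25<<0 -> acc=25 shift=7
  byte[9]=0xB9 cont=1 payload=0x39=57: acc |= 57<<7 -> acc=7321 shift=14
  byte[10]=0x2B cont=0 payload=0x2B=43: acc |= 43<<14 -> acc=711833 shift=21 [end]
Varint 4: bytes[8:11] = 99 B9 2B -> value 711833 (3 byte(s))
  byte[11]=0xDC cont=1 payload=0x5C=92: acc |= 92<<0 -> acc=92 shift=7
  byte[12]=0xDF cont=1 payload=0x5F=95: acc |= 95<<7 -> acc=12252 shift=14
  byte[13]=0x40 cont=0 payload=0x40=64: acc |= 64<<14 -> acc=1060828 shift=21 [end]
Varint 5: bytes[11:14] = DC DF 40 -> value 1060828 (3 byte(s))

Answer: 4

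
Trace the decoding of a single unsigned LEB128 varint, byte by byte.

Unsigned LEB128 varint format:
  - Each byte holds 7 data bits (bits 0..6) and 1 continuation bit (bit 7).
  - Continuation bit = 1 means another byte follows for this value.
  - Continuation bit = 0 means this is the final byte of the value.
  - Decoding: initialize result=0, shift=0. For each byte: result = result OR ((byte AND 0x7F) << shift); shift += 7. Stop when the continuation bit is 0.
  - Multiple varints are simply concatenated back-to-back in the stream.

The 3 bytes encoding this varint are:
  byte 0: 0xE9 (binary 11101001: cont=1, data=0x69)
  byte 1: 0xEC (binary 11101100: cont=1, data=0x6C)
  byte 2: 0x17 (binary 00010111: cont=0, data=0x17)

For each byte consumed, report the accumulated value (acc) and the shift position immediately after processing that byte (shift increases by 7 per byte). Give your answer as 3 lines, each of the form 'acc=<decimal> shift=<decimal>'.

byte 0=0xE9: payload=0x69=105, contrib = 105<<0 = 105; acc -> 105, shift -> 7
byte 1=0xEC: payload=0x6C=108, contrib = 108<<7 = 13824; acc -> 13929, shift -> 14
byte 2=0x17: payload=0x17=23, contrib = 23<<14 = 376832; acc -> 390761, shift -> 21

Answer: acc=105 shift=7
acc=13929 shift=14
acc=390761 shift=21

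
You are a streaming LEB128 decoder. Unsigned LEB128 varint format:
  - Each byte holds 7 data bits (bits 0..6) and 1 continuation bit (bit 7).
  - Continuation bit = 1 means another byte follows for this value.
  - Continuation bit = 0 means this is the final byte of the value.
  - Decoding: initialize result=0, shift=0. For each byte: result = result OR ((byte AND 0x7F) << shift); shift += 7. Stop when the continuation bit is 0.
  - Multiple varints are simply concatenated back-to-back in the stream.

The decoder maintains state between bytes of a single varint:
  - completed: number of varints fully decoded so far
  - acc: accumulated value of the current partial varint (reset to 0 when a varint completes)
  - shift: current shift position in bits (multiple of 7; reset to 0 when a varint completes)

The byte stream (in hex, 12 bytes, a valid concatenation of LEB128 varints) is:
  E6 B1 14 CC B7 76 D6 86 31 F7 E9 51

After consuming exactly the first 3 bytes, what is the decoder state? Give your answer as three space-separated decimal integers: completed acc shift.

byte[0]=0xE6 cont=1 payload=0x66: acc |= 102<<0 -> completed=0 acc=102 shift=7
byte[1]=0xB1 cont=1 payload=0x31: acc |= 49<<7 -> completed=0 acc=6374 shift=14
byte[2]=0x14 cont=0 payload=0x14: varint #1 complete (value=334054); reset -> completed=1 acc=0 shift=0

Answer: 1 0 0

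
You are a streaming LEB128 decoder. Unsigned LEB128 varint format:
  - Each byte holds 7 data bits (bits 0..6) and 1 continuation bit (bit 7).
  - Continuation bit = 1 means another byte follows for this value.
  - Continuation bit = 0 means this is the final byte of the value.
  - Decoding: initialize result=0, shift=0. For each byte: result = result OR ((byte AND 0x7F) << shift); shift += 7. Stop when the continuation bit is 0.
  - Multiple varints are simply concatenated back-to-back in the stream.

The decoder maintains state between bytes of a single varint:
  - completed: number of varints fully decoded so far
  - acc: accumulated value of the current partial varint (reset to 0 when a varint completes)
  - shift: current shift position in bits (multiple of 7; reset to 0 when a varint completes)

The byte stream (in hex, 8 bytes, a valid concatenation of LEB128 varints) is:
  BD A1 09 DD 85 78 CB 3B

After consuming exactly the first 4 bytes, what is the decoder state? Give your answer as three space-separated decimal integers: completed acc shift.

byte[0]=0xBD cont=1 payload=0x3D: acc |= 61<<0 -> completed=0 acc=61 shift=7
byte[1]=0xA1 cont=1 payload=0x21: acc |= 33<<7 -> completed=0 acc=4285 shift=14
byte[2]=0x09 cont=0 payload=0x09: varint #1 complete (value=151741); reset -> completed=1 acc=0 shift=0
byte[3]=0xDD cont=1 payload=0x5D: acc |= 93<<0 -> completed=1 acc=93 shift=7

Answer: 1 93 7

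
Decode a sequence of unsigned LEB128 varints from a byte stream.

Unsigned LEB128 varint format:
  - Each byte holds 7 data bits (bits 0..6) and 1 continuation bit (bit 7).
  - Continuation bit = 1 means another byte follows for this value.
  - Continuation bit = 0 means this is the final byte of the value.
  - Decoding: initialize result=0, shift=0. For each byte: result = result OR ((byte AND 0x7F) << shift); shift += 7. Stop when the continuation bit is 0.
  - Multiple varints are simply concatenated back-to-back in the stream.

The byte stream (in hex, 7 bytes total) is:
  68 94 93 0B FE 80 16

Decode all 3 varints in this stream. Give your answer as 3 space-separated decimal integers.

Answer: 104 182676 360574

Derivation:
  byte[0]=0x68 cont=0 payload=0x68=104: acc |= 104<<0 -> acc=104 shift=7 [end]
Varint 1: bytes[0:1] = 68 -> value 104 (1 byte(s))
  byte[1]=0x94 cont=1 payload=0x14=20: acc |= 20<<0 -> acc=20 shift=7
  byte[2]=0x93 cont=1 payload=0x13=19: acc |= 19<<7 -> acc=2452 shift=14
  byte[3]=0x0B cont=0 payload=0x0B=11: acc |= 11<<14 -> acc=182676 shift=21 [end]
Varint 2: bytes[1:4] = 94 93 0B -> value 182676 (3 byte(s))
  byte[4]=0xFE cont=1 payload=0x7E=126: acc |= 126<<0 -> acc=126 shift=7
  byte[5]=0x80 cont=1 payload=0x00=0: acc |= 0<<7 -> acc=126 shift=14
  byte[6]=0x16 cont=0 payload=0x16=22: acc |= 22<<14 -> acc=360574 shift=21 [end]
Varint 3: bytes[4:7] = FE 80 16 -> value 360574 (3 byte(s))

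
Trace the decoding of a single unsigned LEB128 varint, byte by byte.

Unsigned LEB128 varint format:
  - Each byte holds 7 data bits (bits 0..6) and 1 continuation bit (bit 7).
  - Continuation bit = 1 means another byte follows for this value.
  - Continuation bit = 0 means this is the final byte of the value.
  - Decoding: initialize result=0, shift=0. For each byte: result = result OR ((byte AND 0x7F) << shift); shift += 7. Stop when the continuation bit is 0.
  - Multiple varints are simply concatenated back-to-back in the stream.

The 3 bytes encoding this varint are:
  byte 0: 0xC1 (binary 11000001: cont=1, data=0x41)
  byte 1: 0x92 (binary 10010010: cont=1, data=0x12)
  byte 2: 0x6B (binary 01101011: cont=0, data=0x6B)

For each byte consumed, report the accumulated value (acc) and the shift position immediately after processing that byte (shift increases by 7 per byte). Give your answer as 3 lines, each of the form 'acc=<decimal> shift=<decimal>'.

Answer: acc=65 shift=7
acc=2369 shift=14
acc=1755457 shift=21

Derivation:
byte 0=0xC1: payload=0x41=65, contrib = 65<<0 = 65; acc -> 65, shift -> 7
byte 1=0x92: payload=0x12=18, contrib = 18<<7 = 2304; acc -> 2369, shift -> 14
byte 2=0x6B: payload=0x6B=107, contrib = 107<<14 = 1753088; acc -> 1755457, shift -> 21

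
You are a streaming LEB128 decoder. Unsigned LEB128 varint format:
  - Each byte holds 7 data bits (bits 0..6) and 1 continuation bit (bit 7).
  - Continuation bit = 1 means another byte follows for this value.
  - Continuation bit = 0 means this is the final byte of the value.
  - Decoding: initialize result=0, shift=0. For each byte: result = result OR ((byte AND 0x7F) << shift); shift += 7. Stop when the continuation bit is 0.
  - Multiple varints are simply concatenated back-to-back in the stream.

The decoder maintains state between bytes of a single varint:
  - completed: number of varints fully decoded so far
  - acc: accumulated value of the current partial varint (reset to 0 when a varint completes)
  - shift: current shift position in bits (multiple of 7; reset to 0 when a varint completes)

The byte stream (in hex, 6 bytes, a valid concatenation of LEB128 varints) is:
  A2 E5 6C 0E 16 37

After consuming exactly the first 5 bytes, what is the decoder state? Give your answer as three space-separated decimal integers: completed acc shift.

Answer: 3 0 0

Derivation:
byte[0]=0xA2 cont=1 payload=0x22: acc |= 34<<0 -> completed=0 acc=34 shift=7
byte[1]=0xE5 cont=1 payload=0x65: acc |= 101<<7 -> completed=0 acc=12962 shift=14
byte[2]=0x6C cont=0 payload=0x6C: varint #1 complete (value=1782434); reset -> completed=1 acc=0 shift=0
byte[3]=0x0E cont=0 payload=0x0E: varint #2 complete (value=14); reset -> completed=2 acc=0 shift=0
byte[4]=0x16 cont=0 payload=0x16: varint #3 complete (value=22); reset -> completed=3 acc=0 shift=0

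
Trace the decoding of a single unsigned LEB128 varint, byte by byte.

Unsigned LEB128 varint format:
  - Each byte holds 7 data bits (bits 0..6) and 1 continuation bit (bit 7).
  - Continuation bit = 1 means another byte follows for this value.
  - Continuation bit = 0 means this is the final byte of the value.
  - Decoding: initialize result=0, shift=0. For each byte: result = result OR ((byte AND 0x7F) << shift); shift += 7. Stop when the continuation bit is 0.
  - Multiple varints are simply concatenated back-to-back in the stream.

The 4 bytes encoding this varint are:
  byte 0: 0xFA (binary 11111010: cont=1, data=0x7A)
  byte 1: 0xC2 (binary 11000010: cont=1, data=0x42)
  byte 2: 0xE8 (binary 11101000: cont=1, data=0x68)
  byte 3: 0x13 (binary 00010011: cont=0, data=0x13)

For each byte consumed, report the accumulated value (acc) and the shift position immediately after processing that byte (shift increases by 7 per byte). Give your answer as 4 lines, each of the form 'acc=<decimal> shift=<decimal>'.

Answer: acc=122 shift=7
acc=8570 shift=14
acc=1712506 shift=21
acc=41558394 shift=28

Derivation:
byte 0=0xFA: payload=0x7A=122, contrib = 122<<0 = 122; acc -> 122, shift -> 7
byte 1=0xC2: payload=0x42=66, contrib = 66<<7 = 8448; acc -> 8570, shift -> 14
byte 2=0xE8: payload=0x68=104, contrib = 104<<14 = 1703936; acc -> 1712506, shift -> 21
byte 3=0x13: payload=0x13=19, contrib = 19<<21 = 39845888; acc -> 41558394, shift -> 28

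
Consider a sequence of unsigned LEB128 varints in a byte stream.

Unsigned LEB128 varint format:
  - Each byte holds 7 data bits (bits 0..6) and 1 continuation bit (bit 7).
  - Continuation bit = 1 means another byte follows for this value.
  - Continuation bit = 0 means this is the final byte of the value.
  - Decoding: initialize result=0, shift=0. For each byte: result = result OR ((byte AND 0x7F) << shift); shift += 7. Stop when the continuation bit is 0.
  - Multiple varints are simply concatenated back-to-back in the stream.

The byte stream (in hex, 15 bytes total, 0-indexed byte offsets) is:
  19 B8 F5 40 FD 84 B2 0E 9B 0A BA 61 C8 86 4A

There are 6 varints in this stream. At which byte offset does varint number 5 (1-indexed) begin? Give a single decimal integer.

Answer: 10

Derivation:
  byte[0]=0x19 cont=0 payload=0x19=25: acc |= 25<<0 -> acc=25 shift=7 [end]
Varint 1: bytes[0:1] = 19 -> value 25 (1 byte(s))
  byte[1]=0xB8 cont=1 payload=0x38=56: acc |= 56<<0 -> acc=56 shift=7
  byte[2]=0xF5 cont=1 payload=0x75=117: acc |= 117<<7 -> acc=15032 shift=14
  byte[3]=0x40 cont=0 payload=0x40=64: acc |= 64<<14 -> acc=1063608 shift=21 [end]
Varint 2: bytes[1:4] = B8 F5 40 -> value 1063608 (3 byte(s))
  byte[4]=0xFD cont=1 payload=0x7D=125: acc |= 125<<0 -> acc=125 shift=7
  byte[5]=0x84 cont=1 payload=0x04=4: acc |= 4<<7 -> acc=637 shift=14
  byte[6]=0xB2 cont=1 payload=0x32=50: acc |= 50<<14 -> acc=819837 shift=21
  byte[7]=0x0E cont=0 payload=0x0E=14: acc |= 14<<21 -> acc=30179965 shift=28 [end]
Varint 3: bytes[4:8] = FD 84 B2 0E -> value 30179965 (4 byte(s))
  byte[8]=0x9B cont=1 payload=0x1B=27: acc |= 27<<0 -> acc=27 shift=7
  byte[9]=0x0A cont=0 payload=0x0A=10: acc |= 10<<7 -> acc=1307 shift=14 [end]
Varint 4: bytes[8:10] = 9B 0A -> value 1307 (2 byte(s))
  byte[10]=0xBA cont=1 payload=0x3A=58: acc |= 58<<0 -> acc=58 shift=7
  byte[11]=0x61 cont=0 payload=0x61=97: acc |= 97<<7 -> acc=12474 shift=14 [end]
Varint 5: bytes[10:12] = BA 61 -> value 12474 (2 byte(s))
  byte[12]=0xC8 cont=1 payload=0x48=72: acc |= 72<<0 -> acc=72 shift=7
  byte[13]=0x86 cont=1 payload=0x06=6: acc |= 6<<7 -> acc=840 shift=14
  byte[14]=0x4A cont=0 payload=0x4A=74: acc |= 74<<14 -> acc=1213256 shift=21 [end]
Varint 6: bytes[12:15] = C8 86 4A -> value 1213256 (3 byte(s))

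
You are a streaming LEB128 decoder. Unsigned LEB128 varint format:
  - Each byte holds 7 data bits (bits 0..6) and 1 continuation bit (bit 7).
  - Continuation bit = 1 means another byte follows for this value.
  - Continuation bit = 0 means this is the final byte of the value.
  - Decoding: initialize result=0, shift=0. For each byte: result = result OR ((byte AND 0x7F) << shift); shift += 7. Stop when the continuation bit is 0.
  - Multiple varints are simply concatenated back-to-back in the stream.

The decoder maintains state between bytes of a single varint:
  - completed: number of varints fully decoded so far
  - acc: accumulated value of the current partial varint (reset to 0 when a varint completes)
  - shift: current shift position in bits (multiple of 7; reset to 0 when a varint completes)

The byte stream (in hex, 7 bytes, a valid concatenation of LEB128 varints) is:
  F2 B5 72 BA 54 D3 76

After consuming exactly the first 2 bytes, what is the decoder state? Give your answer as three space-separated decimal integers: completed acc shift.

Answer: 0 6898 14

Derivation:
byte[0]=0xF2 cont=1 payload=0x72: acc |= 114<<0 -> completed=0 acc=114 shift=7
byte[1]=0xB5 cont=1 payload=0x35: acc |= 53<<7 -> completed=0 acc=6898 shift=14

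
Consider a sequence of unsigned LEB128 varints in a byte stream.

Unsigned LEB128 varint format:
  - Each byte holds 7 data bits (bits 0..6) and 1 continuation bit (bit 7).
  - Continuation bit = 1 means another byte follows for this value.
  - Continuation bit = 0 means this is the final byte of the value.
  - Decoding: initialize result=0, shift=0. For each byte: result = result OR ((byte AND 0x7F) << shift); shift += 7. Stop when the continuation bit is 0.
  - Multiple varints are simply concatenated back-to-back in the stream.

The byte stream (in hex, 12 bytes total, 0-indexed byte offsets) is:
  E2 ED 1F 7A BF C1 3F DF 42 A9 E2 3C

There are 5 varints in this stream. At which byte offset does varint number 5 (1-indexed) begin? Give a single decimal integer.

  byte[0]=0xE2 cont=1 payload=0x62=98: acc |= 98<<0 -> acc=98 shift=7
  byte[1]=0xED cont=1 payload=0x6D=109: acc |= 109<<7 -> acc=14050 shift=14
  byte[2]=0x1F cont=0 payload=0x1F=31: acc |= 31<<14 -> acc=521954 shift=21 [end]
Varint 1: bytes[0:3] = E2 ED 1F -> value 521954 (3 byte(s))
  byte[3]=0x7A cont=0 payload=0x7A=122: acc |= 122<<0 -> acc=122 shift=7 [end]
Varint 2: bytes[3:4] = 7A -> value 122 (1 byte(s))
  byte[4]=0xBF cont=1 payload=0x3F=63: acc |= 63<<0 -> acc=63 shift=7
  byte[5]=0xC1 cont=1 payload=0x41=65: acc |= 65<<7 -> acc=8383 shift=14
  byte[6]=0x3F cont=0 payload=0x3F=63: acc |= 63<<14 -> acc=1040575 shift=21 [end]
Varint 3: bytes[4:7] = BF C1 3F -> value 1040575 (3 byte(s))
  byte[7]=0xDF cont=1 payload=0x5F=95: acc |= 95<<0 -> acc=95 shift=7
  byte[8]=0x42 cont=0 payload=0x42=66: acc |= 66<<7 -> acc=8543 shift=14 [end]
Varint 4: bytes[7:9] = DF 42 -> value 8543 (2 byte(s))
  byte[9]=0xA9 cont=1 payload=0x29=41: acc |= 41<<0 -> acc=41 shift=7
  byte[10]=0xE2 cont=1 payload=0x62=98: acc |= 98<<7 -> acc=12585 shift=14
  byte[11]=0x3C cont=0 payload=0x3C=60: acc |= 60<<14 -> acc=995625 shift=21 [end]
Varint 5: bytes[9:12] = A9 E2 3C -> value 995625 (3 byte(s))

Answer: 9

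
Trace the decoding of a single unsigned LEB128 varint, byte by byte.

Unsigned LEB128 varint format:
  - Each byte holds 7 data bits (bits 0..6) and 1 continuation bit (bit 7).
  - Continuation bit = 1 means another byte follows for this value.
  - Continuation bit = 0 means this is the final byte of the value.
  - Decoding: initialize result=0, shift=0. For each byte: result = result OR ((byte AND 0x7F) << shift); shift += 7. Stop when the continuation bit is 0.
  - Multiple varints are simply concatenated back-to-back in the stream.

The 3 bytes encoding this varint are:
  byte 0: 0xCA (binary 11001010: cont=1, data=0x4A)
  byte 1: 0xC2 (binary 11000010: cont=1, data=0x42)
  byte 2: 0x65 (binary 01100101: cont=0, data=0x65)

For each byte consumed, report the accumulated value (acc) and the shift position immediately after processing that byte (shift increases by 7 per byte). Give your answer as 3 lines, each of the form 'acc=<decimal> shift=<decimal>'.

Answer: acc=74 shift=7
acc=8522 shift=14
acc=1663306 shift=21

Derivation:
byte 0=0xCA: payload=0x4A=74, contrib = 74<<0 = 74; acc -> 74, shift -> 7
byte 1=0xC2: payload=0x42=66, contrib = 66<<7 = 8448; acc -> 8522, shift -> 14
byte 2=0x65: payload=0x65=101, contrib = 101<<14 = 1654784; acc -> 1663306, shift -> 21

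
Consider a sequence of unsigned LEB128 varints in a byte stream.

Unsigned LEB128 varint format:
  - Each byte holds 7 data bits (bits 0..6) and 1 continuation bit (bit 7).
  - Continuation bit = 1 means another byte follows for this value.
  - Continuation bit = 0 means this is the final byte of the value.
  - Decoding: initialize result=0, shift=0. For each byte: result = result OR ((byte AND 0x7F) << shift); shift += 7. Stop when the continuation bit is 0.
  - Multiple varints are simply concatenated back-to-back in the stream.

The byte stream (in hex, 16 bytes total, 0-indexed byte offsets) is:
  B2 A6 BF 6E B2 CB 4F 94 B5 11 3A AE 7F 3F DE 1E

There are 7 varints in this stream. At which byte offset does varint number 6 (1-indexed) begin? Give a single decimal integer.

  byte[0]=0xB2 cont=1 payload=0x32=50: acc |= 50<<0 -> acc=50 shift=7
  byte[1]=0xA6 cont=1 payload=0x26=38: acc |= 38<<7 -> acc=4914 shift=14
  byte[2]=0xBF cont=1 payload=0x3F=63: acc |= 63<<14 -> acc=1037106 shift=21
  byte[3]=0x6E cont=0 payload=0x6E=110: acc |= 110<<21 -> acc=231723826 shift=28 [end]
Varint 1: bytes[0:4] = B2 A6 BF 6E -> value 231723826 (4 byte(s))
  byte[4]=0xB2 cont=1 payload=0x32=50: acc |= 50<<0 -> acc=50 shift=7
  byte[5]=0xCB cont=1 payload=0x4B=75: acc |= 75<<7 -> acc=9650 shift=14
  byte[6]=0x4F cont=0 payload=0x4F=79: acc |= 79<<14 -> acc=1303986 shift=21 [end]
Varint 2: bytes[4:7] = B2 CB 4F -> value 1303986 (3 byte(s))
  byte[7]=0x94 cont=1 payload=0x14=20: acc |= 20<<0 -> acc=20 shift=7
  byte[8]=0xB5 cont=1 payload=0x35=53: acc |= 53<<7 -> acc=6804 shift=14
  byte[9]=0x11 cont=0 payload=0x11=17: acc |= 17<<14 -> acc=285332 shift=21 [end]
Varint 3: bytes[7:10] = 94 B5 11 -> value 285332 (3 byte(s))
  byte[10]=0x3A cont=0 payload=0x3A=58: acc |= 58<<0 -> acc=58 shift=7 [end]
Varint 4: bytes[10:11] = 3A -> value 58 (1 byte(s))
  byte[11]=0xAE cont=1 payload=0x2E=46: acc |= 46<<0 -> acc=46 shift=7
  byte[12]=0x7F cont=0 payload=0x7F=127: acc |= 127<<7 -> acc=16302 shift=14 [end]
Varint 5: bytes[11:13] = AE 7F -> value 16302 (2 byte(s))
  byte[13]=0x3F cont=0 payload=0x3F=63: acc |= 63<<0 -> acc=63 shift=7 [end]
Varint 6: bytes[13:14] = 3F -> value 63 (1 byte(s))
  byte[14]=0xDE cont=1 payload=0x5E=94: acc |= 94<<0 -> acc=94 shift=7
  byte[15]=0x1E cont=0 payload=0x1E=30: acc |= 30<<7 -> acc=3934 shift=14 [end]
Varint 7: bytes[14:16] = DE 1E -> value 3934 (2 byte(s))

Answer: 13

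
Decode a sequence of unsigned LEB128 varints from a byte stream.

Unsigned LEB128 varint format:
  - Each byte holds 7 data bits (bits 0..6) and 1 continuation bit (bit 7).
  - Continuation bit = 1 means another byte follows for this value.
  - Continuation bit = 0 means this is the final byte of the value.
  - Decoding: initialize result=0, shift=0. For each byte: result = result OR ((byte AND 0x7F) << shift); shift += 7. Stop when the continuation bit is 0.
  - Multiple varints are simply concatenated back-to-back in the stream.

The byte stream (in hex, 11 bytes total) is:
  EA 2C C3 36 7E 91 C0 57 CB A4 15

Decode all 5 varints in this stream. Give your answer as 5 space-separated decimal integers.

  byte[0]=0xEA cont=1 payload=0x6A=106: acc |= 106<<0 -> acc=106 shift=7
  byte[1]=0x2C cont=0 payload=0x2C=44: acc |= 44<<7 -> acc=5738 shift=14 [end]
Varint 1: bytes[0:2] = EA 2C -> value 5738 (2 byte(s))
  byte[2]=0xC3 cont=1 payload=0x43=67: acc |= 67<<0 -> acc=67 shift=7
  byte[3]=0x36 cont=0 payload=0x36=54: acc |= 54<<7 -> acc=6979 shift=14 [end]
Varint 2: bytes[2:4] = C3 36 -> value 6979 (2 byte(s))
  byte[4]=0x7E cont=0 payload=0x7E=126: acc |= 126<<0 -> acc=126 shift=7 [end]
Varint 3: bytes[4:5] = 7E -> value 126 (1 byte(s))
  byte[5]=0x91 cont=1 payload=0x11=17: acc |= 17<<0 -> acc=17 shift=7
  byte[6]=0xC0 cont=1 payload=0x40=64: acc |= 64<<7 -> acc=8209 shift=14
  byte[7]=0x57 cont=0 payload=0x57=87: acc |= 87<<14 -> acc=1433617 shift=21 [end]
Varint 4: bytes[5:8] = 91 C0 57 -> value 1433617 (3 byte(s))
  byte[8]=0xCB cont=1 payload=0x4B=75: acc |= 75<<0 -> acc=75 shift=7
  byte[9]=0xA4 cont=1 payload=0x24=36: acc |= 36<<7 -> acc=4683 shift=14
  byte[10]=0x15 cont=0 payload=0x15=21: acc |= 21<<14 -> acc=348747 shift=21 [end]
Varint 5: bytes[8:11] = CB A4 15 -> value 348747 (3 byte(s))

Answer: 5738 6979 126 1433617 348747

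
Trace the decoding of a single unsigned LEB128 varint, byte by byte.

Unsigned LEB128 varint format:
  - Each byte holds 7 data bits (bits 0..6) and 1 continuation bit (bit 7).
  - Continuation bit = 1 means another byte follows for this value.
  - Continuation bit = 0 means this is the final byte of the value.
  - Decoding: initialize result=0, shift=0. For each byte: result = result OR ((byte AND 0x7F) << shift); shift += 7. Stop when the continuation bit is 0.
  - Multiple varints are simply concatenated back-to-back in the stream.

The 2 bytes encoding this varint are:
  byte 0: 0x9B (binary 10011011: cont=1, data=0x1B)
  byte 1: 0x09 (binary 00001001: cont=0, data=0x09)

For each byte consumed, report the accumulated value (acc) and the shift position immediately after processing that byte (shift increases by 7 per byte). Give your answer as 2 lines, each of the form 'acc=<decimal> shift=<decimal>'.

byte 0=0x9B: payload=0x1B=27, contrib = 27<<0 = 27; acc -> 27, shift -> 7
byte 1=0x09: payload=0x09=9, contrib = 9<<7 = 1152; acc -> 1179, shift -> 14

Answer: acc=27 shift=7
acc=1179 shift=14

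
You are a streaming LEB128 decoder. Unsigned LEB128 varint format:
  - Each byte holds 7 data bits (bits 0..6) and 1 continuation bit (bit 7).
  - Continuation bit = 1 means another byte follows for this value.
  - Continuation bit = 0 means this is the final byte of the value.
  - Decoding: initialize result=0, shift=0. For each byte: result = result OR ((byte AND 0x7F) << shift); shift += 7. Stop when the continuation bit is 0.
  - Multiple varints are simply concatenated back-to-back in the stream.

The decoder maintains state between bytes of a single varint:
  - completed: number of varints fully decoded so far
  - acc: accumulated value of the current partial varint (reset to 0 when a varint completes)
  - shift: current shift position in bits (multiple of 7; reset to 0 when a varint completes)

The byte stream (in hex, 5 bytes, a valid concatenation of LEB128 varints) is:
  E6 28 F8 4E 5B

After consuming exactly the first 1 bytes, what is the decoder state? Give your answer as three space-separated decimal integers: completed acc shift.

Answer: 0 102 7

Derivation:
byte[0]=0xE6 cont=1 payload=0x66: acc |= 102<<0 -> completed=0 acc=102 shift=7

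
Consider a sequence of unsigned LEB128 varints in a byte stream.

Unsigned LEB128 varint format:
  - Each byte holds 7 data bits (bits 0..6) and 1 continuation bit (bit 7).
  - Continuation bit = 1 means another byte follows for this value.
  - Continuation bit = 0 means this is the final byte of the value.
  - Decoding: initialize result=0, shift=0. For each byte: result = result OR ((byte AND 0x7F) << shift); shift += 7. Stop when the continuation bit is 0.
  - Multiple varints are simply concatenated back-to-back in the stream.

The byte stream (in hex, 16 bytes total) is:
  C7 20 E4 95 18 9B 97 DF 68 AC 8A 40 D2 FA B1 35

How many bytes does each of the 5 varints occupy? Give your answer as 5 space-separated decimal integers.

  byte[0]=0xC7 cont=1 payload=0x47=71: acc |= 71<<0 -> acc=71 shift=7
  byte[1]=0x20 cont=0 payload=0x20=32: acc |= 32<<7 -> acc=4167 shift=14 [end]
Varint 1: bytes[0:2] = C7 20 -> value 4167 (2 byte(s))
  byte[2]=0xE4 cont=1 payload=0x64=100: acc |= 100<<0 -> acc=100 shift=7
  byte[3]=0x95 cont=1 payload=0x15=21: acc |= 21<<7 -> acc=2788 shift=14
  byte[4]=0x18 cont=0 payload=0x18=24: acc |= 24<<14 -> acc=396004 shift=21 [end]
Varint 2: bytes[2:5] = E4 95 18 -> value 396004 (3 byte(s))
  byte[5]=0x9B cont=1 payload=0x1B=27: acc |= 27<<0 -> acc=27 shift=7
  byte[6]=0x97 cont=1 payload=0x17=23: acc |= 23<<7 -> acc=2971 shift=14
  byte[7]=0xDF cont=1 payload=0x5F=95: acc |= 95<<14 -> acc=1559451 shift=21
  byte[8]=0x68 cont=0 payload=0x68=104: acc |= 104<<21 -> acc=219663259 shift=28 [end]
Varint 3: bytes[5:9] = 9B 97 DF 68 -> value 219663259 (4 byte(s))
  byte[9]=0xAC cont=1 payload=0x2C=44: acc |= 44<<0 -> acc=44 shift=7
  byte[10]=0x8A cont=1 payload=0x0A=10: acc |= 10<<7 -> acc=1324 shift=14
  byte[11]=0x40 cont=0 payload=0x40=64: acc |= 64<<14 -> acc=1049900 shift=21 [end]
Varint 4: bytes[9:12] = AC 8A 40 -> value 1049900 (3 byte(s))
  byte[12]=0xD2 cont=1 payload=0x52=82: acc |= 82<<0 -> acc=82 shift=7
  byte[13]=0xFA cont=1 payload=0x7A=122: acc |= 122<<7 -> acc=15698 shift=14
  byte[14]=0xB1 cont=1 payload=0x31=49: acc |= 49<<14 -> acc=818514 shift=21
  byte[15]=0x35 cont=0 payload=0x35=53: acc |= 53<<21 -> acc=111967570 shift=28 [end]
Varint 5: bytes[12:16] = D2 FA B1 35 -> value 111967570 (4 byte(s))

Answer: 2 3 4 3 4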